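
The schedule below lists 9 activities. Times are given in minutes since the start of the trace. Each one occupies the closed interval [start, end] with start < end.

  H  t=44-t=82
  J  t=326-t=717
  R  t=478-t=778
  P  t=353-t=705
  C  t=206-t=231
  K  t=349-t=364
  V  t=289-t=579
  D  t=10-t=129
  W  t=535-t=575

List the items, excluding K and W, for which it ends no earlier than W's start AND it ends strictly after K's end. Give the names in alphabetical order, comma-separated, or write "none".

J, P, R, V

Conditions: its end is no earlier than W's start (X.end >= t=535) AND its end is strictly after K's end (X.end > t=364).
C: end t=231 >= t=535? ✗; end t=231 > t=364? ✗ → no.
D: end t=129 >= t=535? ✗; end t=129 > t=364? ✗ → no.
H: end t=82 >= t=535? ✗; end t=82 > t=364? ✗ → no.
J: end t=717 >= t=535? ✓; end t=717 > t=364? ✓ → yes.
P: end t=705 >= t=535? ✓; end t=705 > t=364? ✓ → yes.
R: end t=778 >= t=535? ✓; end t=778 > t=364? ✓ → yes.
V: end t=579 >= t=535? ✓; end t=579 > t=364? ✓ → yes.
Result: J, P, R, V.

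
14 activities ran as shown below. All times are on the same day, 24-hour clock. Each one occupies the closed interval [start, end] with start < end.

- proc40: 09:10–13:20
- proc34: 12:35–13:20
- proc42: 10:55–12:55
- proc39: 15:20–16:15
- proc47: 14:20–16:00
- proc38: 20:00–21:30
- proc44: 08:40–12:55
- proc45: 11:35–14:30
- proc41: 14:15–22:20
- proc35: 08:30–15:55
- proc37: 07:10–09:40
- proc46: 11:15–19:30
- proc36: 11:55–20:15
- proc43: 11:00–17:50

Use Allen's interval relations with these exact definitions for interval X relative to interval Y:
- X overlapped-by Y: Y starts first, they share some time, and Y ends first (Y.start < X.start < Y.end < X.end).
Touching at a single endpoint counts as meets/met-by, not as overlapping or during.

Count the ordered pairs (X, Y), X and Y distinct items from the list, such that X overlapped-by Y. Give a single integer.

Checking all 182 ordered pairs for relation 'overlapped-by'; matching pairs in alphabetical order:
(proc34, proc42): proc34 overlapped-by proc42 ✓
(proc34, proc44): proc34 overlapped-by proc44 ✓
(proc35, proc37): proc35 overlapped-by proc37 ✓
(proc36, proc35): proc36 overlapped-by proc35 ✓
(proc36, proc40): proc36 overlapped-by proc40 ✓
(proc36, proc42): proc36 overlapped-by proc42 ✓
(proc36, proc43): proc36 overlapped-by proc43 ✓
(proc36, proc44): proc36 overlapped-by proc44 ✓
(proc36, proc45): proc36 overlapped-by proc45 ✓
(proc36, proc46): proc36 overlapped-by proc46 ✓
(proc38, proc36): proc38 overlapped-by proc36 ✓
(proc39, proc35): proc39 overlapped-by proc35 ✓
(proc39, proc47): proc39 overlapped-by proc47 ✓
(proc40, proc37): proc40 overlapped-by proc37 ✓
(proc40, proc44): proc40 overlapped-by proc44 ✓
(proc41, proc35): proc41 overlapped-by proc35 ✓
(proc41, proc36): proc41 overlapped-by proc36 ✓
(proc41, proc43): proc41 overlapped-by proc43 ✓
(proc41, proc45): proc41 overlapped-by proc45 ✓
(proc41, proc46): proc41 overlapped-by proc46 ✓
(proc43, proc35): proc43 overlapped-by proc35 ✓
(proc43, proc40): proc43 overlapped-by proc40 ✓
(proc43, proc42): proc43 overlapped-by proc42 ✓
(proc43, proc44): proc43 overlapped-by proc44 ✓
... plus 11 further pairs not listed.
Count: 35.

35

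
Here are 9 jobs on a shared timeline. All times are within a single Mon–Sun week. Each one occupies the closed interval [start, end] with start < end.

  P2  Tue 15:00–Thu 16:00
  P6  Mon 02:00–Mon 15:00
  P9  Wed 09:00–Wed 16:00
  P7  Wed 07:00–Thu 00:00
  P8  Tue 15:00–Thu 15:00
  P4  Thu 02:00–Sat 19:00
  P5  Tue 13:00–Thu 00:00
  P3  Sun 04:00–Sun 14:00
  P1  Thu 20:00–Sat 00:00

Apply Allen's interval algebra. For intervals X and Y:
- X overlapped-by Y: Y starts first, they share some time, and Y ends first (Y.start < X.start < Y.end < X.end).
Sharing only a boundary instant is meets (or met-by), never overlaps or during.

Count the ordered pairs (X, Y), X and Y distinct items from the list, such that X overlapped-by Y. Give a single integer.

4

Checking all 72 ordered pairs for relation 'overlapped-by'; matching pairs in alphabetical order:
(P2, P5): P2 overlapped-by P5 ✓
(P4, P2): P4 overlapped-by P2 ✓
(P4, P8): P4 overlapped-by P8 ✓
(P8, P5): P8 overlapped-by P5 ✓
Count: 4.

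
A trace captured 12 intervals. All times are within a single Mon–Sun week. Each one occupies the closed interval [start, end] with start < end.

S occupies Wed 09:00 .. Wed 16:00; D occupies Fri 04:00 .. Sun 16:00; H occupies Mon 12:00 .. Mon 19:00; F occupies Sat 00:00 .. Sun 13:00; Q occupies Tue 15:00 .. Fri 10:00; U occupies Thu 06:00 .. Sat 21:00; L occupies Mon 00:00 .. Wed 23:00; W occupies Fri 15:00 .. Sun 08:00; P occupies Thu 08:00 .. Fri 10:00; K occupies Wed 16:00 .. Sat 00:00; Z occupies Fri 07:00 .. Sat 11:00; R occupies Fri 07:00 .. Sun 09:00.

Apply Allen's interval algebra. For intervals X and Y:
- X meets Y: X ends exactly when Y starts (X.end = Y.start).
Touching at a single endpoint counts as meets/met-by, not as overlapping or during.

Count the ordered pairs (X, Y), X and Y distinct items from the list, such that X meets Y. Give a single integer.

Checking all 132 ordered pairs for relation 'meets'; matching pairs in alphabetical order:
(K, F): K meets F ✓
(S, K): S meets K ✓
Count: 2.

2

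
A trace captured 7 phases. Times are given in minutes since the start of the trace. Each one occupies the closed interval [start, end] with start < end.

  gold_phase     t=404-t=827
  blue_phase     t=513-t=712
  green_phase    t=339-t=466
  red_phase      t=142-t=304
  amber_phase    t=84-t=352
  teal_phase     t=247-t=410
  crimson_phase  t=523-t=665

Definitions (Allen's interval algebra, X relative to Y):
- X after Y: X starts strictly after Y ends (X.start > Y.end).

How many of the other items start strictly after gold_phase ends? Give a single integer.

Target gold_phase = [t=404, t=827].
amber_phase [t=84, t=352] → before → no.
blue_phase [t=513, t=712] → during → no.
crimson_phase [t=523, t=665] → during → no.
green_phase [t=339, t=466] → overlaps → no.
red_phase [t=142, t=304] → before → no.
teal_phase [t=247, t=410] → overlaps → no.
Total: 0.

0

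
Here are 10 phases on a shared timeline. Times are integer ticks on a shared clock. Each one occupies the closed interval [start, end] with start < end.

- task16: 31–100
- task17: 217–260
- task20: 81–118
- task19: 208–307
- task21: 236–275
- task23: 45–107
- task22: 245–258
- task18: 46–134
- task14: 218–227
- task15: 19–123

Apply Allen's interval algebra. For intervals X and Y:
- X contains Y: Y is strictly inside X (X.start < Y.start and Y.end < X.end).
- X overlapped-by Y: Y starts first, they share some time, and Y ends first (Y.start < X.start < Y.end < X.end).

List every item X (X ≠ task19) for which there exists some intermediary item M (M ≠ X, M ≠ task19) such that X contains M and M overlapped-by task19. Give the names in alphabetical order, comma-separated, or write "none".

Target task19 = [208, 307].
Intermediaries M with M overlapped-by task19: none.
Union: none.

none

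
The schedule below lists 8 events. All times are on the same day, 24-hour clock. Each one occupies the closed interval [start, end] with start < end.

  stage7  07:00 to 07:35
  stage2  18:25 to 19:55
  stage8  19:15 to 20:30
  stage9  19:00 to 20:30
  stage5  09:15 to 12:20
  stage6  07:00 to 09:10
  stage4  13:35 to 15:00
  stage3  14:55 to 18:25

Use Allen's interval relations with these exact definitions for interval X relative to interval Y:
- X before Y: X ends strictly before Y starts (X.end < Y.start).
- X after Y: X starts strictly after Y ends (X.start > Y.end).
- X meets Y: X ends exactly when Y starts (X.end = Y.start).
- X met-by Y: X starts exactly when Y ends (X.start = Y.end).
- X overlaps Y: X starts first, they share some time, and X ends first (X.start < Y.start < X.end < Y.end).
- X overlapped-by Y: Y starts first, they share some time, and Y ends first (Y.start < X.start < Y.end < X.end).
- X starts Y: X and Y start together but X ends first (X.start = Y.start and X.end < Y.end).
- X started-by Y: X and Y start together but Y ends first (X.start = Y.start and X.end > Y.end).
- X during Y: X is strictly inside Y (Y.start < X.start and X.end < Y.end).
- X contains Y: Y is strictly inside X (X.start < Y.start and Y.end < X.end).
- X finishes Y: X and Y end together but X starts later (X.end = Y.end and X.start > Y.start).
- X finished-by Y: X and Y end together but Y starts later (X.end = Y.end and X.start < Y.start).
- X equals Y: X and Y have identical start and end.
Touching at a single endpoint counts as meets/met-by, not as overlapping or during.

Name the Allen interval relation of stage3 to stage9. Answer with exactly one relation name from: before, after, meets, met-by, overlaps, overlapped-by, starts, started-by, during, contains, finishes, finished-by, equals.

stage3 = [14:55, 18:25]; stage9 = [19:00, 20:30].
Compare endpoints: stage3.start < stage9.start, stage3.start < stage9.end, stage3.end < stage9.start, stage3.end < stage9.end.
That pattern is 'before'.

before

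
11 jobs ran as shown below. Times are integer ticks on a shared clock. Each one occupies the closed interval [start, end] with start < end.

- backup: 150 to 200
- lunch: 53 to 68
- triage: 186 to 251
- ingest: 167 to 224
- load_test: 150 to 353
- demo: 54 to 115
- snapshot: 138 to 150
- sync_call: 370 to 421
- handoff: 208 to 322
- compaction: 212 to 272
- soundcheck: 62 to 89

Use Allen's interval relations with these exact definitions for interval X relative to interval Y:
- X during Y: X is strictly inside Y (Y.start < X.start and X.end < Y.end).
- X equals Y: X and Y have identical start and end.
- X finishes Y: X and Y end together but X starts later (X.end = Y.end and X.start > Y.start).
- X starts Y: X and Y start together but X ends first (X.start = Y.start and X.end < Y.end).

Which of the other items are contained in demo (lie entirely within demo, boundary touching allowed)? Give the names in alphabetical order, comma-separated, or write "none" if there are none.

soundcheck

Target demo = [54, 115].
backup [150, 200] → after → no.
compaction [212, 272] → after → no.
handoff [208, 322] → after → no.
ingest [167, 224] → after → no.
load_test [150, 353] → after → no.
lunch [53, 68] → overlaps → no.
snapshot [138, 150] → after → no.
soundcheck [62, 89] → during → yes.
sync_call [370, 421] → after → no.
triage [186, 251] → after → no.
Result: soundcheck.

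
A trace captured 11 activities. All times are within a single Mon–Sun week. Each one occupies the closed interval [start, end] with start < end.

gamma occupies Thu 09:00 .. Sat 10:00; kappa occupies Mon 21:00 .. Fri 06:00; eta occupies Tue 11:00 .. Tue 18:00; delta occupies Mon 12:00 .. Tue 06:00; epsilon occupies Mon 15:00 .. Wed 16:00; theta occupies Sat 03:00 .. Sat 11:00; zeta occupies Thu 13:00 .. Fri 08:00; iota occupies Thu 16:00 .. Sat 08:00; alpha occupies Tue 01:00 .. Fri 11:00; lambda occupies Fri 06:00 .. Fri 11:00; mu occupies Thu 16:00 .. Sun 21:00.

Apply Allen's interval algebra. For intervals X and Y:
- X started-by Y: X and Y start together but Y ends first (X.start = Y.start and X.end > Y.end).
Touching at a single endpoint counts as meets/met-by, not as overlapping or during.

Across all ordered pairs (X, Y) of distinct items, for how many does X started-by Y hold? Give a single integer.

1

Checking all 110 ordered pairs for relation 'started-by'; matching pairs in alphabetical order:
(mu, iota): mu started-by iota ✓
Count: 1.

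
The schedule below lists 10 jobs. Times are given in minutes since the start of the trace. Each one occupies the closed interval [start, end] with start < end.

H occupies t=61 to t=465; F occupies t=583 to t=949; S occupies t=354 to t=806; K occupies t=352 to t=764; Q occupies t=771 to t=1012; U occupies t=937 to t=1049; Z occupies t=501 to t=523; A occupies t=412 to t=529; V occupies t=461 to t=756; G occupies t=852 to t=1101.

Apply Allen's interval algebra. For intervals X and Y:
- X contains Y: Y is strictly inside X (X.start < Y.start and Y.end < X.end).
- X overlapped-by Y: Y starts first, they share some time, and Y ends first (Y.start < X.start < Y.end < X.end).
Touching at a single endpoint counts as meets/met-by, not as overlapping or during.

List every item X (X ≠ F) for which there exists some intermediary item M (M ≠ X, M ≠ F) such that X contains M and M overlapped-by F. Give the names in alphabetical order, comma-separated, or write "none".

Target F = [t=583, t=949].
Intermediaries M with M overlapped-by F: G, Q, U.
Via G — items with X contains G: none.
Via Q — items with X contains Q: none.
Via U — items with X contains U: G.
Union: G.

G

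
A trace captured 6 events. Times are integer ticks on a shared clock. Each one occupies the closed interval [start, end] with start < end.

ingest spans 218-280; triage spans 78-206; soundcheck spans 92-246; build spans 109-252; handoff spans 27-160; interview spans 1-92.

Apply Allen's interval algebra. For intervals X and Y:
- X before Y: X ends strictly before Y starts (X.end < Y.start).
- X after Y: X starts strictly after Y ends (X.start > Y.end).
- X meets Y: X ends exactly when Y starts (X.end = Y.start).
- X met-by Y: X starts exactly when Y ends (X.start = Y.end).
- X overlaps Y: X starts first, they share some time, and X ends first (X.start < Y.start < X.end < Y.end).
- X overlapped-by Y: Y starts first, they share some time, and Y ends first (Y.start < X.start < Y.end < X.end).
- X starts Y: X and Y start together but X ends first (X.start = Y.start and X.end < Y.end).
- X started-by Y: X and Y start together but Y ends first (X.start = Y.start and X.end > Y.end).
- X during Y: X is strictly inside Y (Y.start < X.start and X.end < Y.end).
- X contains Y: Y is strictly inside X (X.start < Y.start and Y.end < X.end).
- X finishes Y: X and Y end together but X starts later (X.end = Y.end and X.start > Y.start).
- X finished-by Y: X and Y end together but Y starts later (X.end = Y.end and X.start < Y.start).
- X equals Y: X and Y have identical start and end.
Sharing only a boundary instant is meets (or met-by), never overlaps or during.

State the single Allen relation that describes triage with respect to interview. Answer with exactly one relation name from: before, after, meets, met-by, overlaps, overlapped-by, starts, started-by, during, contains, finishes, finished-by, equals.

triage = [78, 206]; interview = [1, 92].
Compare endpoints: triage.start > interview.start, triage.start < interview.end, triage.end > interview.start, triage.end > interview.end.
That pattern is 'overlapped-by'.

overlapped-by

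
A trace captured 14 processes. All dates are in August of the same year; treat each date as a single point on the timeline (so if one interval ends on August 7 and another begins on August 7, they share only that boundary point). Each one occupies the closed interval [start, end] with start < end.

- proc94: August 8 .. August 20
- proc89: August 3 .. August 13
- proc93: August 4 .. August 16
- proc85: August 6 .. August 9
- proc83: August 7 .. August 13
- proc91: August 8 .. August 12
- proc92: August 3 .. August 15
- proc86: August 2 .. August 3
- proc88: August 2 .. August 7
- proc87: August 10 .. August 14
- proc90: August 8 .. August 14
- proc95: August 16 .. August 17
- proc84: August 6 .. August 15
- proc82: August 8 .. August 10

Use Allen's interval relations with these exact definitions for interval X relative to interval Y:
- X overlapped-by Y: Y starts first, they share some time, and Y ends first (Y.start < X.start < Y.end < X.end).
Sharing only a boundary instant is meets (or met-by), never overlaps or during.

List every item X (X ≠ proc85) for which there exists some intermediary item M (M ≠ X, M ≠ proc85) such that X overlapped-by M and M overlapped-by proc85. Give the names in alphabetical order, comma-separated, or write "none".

proc87, proc90, proc94

Target proc85 = [August 6, August 9].
Intermediaries M with M overlapped-by proc85: proc82, proc83, proc90, proc91, proc94.
Via proc82 — items with X overlapped-by proc82: none.
Via proc83 — items with X overlapped-by proc83: proc87, proc90, proc94.
Via proc90 — items with X overlapped-by proc90: none.
Via proc91 — items with X overlapped-by proc91: proc87.
Via proc94 — items with X overlapped-by proc94: none.
Union: proc87, proc90, proc94.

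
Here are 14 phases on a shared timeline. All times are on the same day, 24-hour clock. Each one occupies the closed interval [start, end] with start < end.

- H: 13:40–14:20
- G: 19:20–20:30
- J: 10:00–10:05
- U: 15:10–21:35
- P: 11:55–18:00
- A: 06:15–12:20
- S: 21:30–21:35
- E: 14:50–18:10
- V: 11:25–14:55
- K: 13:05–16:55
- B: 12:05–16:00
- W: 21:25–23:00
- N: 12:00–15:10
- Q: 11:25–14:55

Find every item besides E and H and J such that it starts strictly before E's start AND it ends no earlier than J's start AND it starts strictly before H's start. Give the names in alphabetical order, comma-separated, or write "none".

Conditions: its start is strictly before E's start (X.start < 14:50) AND its end is no earlier than J's start (X.end >= 10:00) AND its start is strictly before H's start (X.start < 13:40).
A: start 06:15 < 14:50? ✓; end 12:20 >= 10:00? ✓; start 06:15 < 13:40? ✓ → yes.
B: start 12:05 < 14:50? ✓; end 16:00 >= 10:00? ✓; start 12:05 < 13:40? ✓ → yes.
G: start 19:20 < 14:50? ✗; end 20:30 >= 10:00? ✓; start 19:20 < 13:40? ✗ → no.
K: start 13:05 < 14:50? ✓; end 16:55 >= 10:00? ✓; start 13:05 < 13:40? ✓ → yes.
N: start 12:00 < 14:50? ✓; end 15:10 >= 10:00? ✓; start 12:00 < 13:40? ✓ → yes.
P: start 11:55 < 14:50? ✓; end 18:00 >= 10:00? ✓; start 11:55 < 13:40? ✓ → yes.
Q: start 11:25 < 14:50? ✓; end 14:55 >= 10:00? ✓; start 11:25 < 13:40? ✓ → yes.
S: start 21:30 < 14:50? ✗; end 21:35 >= 10:00? ✓; start 21:30 < 13:40? ✗ → no.
U: start 15:10 < 14:50? ✗; end 21:35 >= 10:00? ✓; start 15:10 < 13:40? ✗ → no.
V: start 11:25 < 14:50? ✓; end 14:55 >= 10:00? ✓; start 11:25 < 13:40? ✓ → yes.
W: start 21:25 < 14:50? ✗; end 23:00 >= 10:00? ✓; start 21:25 < 13:40? ✗ → no.
Result: A, B, K, N, P, Q, V.

A, B, K, N, P, Q, V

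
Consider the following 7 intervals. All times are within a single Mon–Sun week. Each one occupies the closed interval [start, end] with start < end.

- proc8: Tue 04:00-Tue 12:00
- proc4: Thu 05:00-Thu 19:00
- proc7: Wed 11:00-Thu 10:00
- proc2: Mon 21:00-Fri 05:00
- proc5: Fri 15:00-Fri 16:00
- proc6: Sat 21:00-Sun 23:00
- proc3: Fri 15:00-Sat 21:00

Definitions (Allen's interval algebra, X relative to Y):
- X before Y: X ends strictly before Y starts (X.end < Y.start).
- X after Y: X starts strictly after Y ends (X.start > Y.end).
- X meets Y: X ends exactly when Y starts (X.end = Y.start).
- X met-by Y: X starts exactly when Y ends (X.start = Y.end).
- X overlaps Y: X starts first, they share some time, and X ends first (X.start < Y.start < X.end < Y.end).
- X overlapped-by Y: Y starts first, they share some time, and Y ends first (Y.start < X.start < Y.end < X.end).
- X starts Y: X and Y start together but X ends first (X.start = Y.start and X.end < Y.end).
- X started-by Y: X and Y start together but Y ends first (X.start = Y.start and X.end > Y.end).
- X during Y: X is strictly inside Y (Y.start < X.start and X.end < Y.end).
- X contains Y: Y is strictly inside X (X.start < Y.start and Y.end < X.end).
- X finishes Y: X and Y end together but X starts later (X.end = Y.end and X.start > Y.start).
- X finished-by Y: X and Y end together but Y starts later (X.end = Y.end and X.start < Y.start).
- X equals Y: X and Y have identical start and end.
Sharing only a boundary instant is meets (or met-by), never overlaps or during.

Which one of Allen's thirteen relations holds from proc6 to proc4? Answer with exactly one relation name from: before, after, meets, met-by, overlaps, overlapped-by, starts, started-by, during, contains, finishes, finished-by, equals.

after

proc6 = [Sat 21:00, Sun 23:00]; proc4 = [Thu 05:00, Thu 19:00].
Compare endpoints: proc6.start > proc4.start, proc6.start > proc4.end, proc6.end > proc4.start, proc6.end > proc4.end.
That pattern is 'after'.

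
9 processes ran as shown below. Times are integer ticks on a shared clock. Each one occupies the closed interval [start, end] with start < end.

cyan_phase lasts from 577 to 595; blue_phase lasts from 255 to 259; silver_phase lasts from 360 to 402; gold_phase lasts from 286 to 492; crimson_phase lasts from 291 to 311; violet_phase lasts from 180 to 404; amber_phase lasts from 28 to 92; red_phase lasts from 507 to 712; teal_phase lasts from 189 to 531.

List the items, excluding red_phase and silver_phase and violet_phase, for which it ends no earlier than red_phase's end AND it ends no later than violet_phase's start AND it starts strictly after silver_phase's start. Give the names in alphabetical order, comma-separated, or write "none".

none

Conditions: its end is no earlier than red_phase's end (X.end >= 712) AND its end is no later than violet_phase's start (X.end <= 180) AND its start is strictly after silver_phase's start (X.start > 360).
amber_phase: end 92 >= 712? ✗; end 92 <= 180? ✓; start 28 > 360? ✗ → no.
blue_phase: end 259 >= 712? ✗; end 259 <= 180? ✗; start 255 > 360? ✗ → no.
crimson_phase: end 311 >= 712? ✗; end 311 <= 180? ✗; start 291 > 360? ✗ → no.
cyan_phase: end 595 >= 712? ✗; end 595 <= 180? ✗; start 577 > 360? ✓ → no.
gold_phase: end 492 >= 712? ✗; end 492 <= 180? ✗; start 286 > 360? ✗ → no.
teal_phase: end 531 >= 712? ✗; end 531 <= 180? ✗; start 189 > 360? ✗ → no.
Result: none.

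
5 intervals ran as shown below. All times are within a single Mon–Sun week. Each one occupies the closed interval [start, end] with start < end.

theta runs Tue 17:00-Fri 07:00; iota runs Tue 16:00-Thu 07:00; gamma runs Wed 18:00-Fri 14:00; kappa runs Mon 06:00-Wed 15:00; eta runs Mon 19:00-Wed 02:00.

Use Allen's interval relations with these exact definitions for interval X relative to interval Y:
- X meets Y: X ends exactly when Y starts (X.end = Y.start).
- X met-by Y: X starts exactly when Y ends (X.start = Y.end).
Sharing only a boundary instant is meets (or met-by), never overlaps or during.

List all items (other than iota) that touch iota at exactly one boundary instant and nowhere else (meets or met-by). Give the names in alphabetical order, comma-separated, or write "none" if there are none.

none

Target iota = [Tue 16:00, Thu 07:00].
eta [Mon 19:00, Wed 02:00] → overlaps → no.
gamma [Wed 18:00, Fri 14:00] → overlapped-by → no.
kappa [Mon 06:00, Wed 15:00] → overlaps → no.
theta [Tue 17:00, Fri 07:00] → overlapped-by → no.
Result: none.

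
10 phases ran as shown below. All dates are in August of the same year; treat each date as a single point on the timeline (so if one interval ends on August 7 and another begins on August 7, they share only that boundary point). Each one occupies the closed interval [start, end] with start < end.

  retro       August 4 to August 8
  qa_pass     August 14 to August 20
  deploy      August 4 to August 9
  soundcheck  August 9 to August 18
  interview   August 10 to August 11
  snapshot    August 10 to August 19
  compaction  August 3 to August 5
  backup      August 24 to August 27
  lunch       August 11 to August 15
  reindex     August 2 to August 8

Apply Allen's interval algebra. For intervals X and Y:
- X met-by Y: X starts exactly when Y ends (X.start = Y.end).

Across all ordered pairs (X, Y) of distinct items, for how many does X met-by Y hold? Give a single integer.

2

Checking all 90 ordered pairs for relation 'met-by'; matching pairs in alphabetical order:
(lunch, interview): lunch met-by interview ✓
(soundcheck, deploy): soundcheck met-by deploy ✓
Count: 2.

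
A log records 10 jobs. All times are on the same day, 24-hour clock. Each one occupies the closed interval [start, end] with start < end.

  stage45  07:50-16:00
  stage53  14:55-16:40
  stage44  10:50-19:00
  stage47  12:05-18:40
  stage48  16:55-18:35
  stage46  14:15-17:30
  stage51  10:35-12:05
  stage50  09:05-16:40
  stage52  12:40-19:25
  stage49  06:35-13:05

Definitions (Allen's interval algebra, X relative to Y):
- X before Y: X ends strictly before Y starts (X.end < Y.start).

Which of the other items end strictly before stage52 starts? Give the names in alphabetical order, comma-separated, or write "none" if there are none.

Target stage52 = [12:40, 19:25].
stage44 [10:50, 19:00] → overlaps → no.
stage45 [07:50, 16:00] → overlaps → no.
stage46 [14:15, 17:30] → during → no.
stage47 [12:05, 18:40] → overlaps → no.
stage48 [16:55, 18:35] → during → no.
stage49 [06:35, 13:05] → overlaps → no.
stage50 [09:05, 16:40] → overlaps → no.
stage51 [10:35, 12:05] → before → yes.
stage53 [14:55, 16:40] → during → no.
Result: stage51.

stage51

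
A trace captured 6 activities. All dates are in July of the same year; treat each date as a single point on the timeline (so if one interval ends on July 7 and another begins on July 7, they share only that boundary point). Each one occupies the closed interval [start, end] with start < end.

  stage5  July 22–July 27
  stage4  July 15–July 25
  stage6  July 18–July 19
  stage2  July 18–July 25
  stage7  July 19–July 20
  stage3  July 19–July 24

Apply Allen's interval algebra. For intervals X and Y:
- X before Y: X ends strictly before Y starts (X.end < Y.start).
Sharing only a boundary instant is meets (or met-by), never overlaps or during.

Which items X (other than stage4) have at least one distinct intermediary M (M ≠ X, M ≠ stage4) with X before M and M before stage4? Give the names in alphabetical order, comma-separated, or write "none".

Target stage4 = [July 15, July 25].
Intermediaries M with M before stage4: none.
Union: none.

none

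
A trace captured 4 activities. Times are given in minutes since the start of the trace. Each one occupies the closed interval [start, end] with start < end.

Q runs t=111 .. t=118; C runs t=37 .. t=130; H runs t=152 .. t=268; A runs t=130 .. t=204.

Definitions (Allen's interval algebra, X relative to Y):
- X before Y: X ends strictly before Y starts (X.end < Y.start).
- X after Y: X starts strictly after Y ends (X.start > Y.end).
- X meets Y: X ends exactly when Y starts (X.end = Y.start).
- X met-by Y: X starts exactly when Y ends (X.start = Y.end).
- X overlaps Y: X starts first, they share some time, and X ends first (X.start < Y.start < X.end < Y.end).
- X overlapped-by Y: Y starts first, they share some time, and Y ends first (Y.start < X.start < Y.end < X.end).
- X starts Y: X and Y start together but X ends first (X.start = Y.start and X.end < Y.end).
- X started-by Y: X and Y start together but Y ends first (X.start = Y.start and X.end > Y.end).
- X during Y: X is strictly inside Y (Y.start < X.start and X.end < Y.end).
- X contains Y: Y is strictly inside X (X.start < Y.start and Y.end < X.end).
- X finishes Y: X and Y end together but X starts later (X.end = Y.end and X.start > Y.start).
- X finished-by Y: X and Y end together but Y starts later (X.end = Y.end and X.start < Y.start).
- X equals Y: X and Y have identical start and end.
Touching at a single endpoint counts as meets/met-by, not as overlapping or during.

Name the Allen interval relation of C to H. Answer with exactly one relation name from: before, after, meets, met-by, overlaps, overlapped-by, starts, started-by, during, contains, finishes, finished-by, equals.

before

C = [t=37, t=130]; H = [t=152, t=268].
Compare endpoints: C.start < H.start, C.start < H.end, C.end < H.start, C.end < H.end.
That pattern is 'before'.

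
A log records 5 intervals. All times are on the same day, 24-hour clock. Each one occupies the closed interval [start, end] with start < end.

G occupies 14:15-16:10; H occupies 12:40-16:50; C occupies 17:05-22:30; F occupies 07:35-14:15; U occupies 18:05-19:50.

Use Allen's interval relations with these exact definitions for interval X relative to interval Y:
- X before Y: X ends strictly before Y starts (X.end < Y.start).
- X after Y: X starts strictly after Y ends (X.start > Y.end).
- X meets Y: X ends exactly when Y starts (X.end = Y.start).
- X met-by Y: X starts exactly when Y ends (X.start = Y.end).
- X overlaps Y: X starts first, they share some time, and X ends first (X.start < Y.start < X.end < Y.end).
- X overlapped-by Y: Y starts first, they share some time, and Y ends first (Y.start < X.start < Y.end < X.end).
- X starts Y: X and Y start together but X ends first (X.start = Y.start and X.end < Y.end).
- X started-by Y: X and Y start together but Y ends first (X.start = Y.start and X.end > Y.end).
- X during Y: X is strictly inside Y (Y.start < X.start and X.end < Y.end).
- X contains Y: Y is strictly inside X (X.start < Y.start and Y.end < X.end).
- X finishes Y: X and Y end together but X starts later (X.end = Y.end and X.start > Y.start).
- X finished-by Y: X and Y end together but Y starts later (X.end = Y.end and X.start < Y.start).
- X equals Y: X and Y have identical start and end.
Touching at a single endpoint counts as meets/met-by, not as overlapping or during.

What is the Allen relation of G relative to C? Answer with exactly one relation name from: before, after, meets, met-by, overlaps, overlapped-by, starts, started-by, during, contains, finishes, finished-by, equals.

before

G = [14:15, 16:10]; C = [17:05, 22:30].
Compare endpoints: G.start < C.start, G.start < C.end, G.end < C.start, G.end < C.end.
That pattern is 'before'.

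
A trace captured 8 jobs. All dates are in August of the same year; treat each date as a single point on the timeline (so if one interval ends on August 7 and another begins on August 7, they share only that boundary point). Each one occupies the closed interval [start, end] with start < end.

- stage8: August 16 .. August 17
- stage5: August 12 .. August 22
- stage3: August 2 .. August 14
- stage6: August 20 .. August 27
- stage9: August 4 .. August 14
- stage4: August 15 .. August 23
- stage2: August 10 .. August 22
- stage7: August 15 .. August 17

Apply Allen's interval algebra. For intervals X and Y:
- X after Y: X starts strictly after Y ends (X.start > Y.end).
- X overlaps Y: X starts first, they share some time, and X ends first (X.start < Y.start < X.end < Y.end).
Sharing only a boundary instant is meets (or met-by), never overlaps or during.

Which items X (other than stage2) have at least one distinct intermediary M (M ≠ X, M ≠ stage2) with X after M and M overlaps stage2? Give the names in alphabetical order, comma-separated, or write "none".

Target stage2 = [August 10, August 22].
Intermediaries M with M overlaps stage2: stage3, stage9.
Via stage3 — items with X after stage3: stage4, stage6, stage7, stage8.
Via stage9 — items with X after stage9: stage4, stage6, stage7, stage8.
Union: stage4, stage6, stage7, stage8.

stage4, stage6, stage7, stage8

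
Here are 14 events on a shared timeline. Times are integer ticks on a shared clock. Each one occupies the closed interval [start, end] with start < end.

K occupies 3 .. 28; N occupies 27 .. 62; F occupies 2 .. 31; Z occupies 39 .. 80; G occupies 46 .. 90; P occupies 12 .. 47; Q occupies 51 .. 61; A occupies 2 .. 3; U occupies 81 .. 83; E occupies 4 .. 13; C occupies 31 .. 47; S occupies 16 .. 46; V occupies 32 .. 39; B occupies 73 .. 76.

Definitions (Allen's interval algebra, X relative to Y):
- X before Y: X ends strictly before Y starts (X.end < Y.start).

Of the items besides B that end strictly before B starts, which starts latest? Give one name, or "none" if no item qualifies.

Target B = [73, 76].
A [2, 3] → before → candidate.
C [31, 47] → before → candidate.
E [4, 13] → before → candidate.
F [2, 31] → before → candidate.
G [46, 90] → contains → excluded.
K [3, 28] → before → candidate.
N [27, 62] → before → candidate.
P [12, 47] → before → candidate.
Q [51, 61] → before → candidate.
S [16, 46] → before → candidate.
U [81, 83] → after → excluded.
V [32, 39] → before → candidate.
Z [39, 80] → contains → excluded.
Among candidates, latest start is 51 → Q.

Q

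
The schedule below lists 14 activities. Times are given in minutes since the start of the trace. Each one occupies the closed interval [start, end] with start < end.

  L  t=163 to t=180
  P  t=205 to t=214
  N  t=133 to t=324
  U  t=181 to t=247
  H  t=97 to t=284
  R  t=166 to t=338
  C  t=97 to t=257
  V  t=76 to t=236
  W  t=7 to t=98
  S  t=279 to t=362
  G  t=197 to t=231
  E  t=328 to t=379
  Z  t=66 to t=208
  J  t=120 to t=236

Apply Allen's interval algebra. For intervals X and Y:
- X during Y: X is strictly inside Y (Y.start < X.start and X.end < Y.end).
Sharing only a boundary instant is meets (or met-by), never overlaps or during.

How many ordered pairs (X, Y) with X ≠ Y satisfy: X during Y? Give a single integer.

27

Checking all 182 ordered pairs for relation 'during'; matching pairs in alphabetical order:
(G, C): G during C ✓
(G, H): G during H ✓
(G, J): G during J ✓
(G, N): G during N ✓
(G, R): G during R ✓
(G, U): G during U ✓
(G, V): G during V ✓
(J, C): J during C ✓
(J, H): J during H ✓
(L, C): L during C ✓
(L, H): L during H ✓
(L, J): L during J ✓
(L, N): L during N ✓
(L, V): L during V ✓
(L, Z): L during Z ✓
(P, C): P during C ✓
(P, G): P during G ✓
(P, H): P during H ✓
(P, J): P during J ✓
(P, N): P during N ✓
(P, R): P during R ✓
(P, U): P during U ✓
(P, V): P during V ✓
(U, C): U during C ✓
... plus 3 further pairs not listed.
Count: 27.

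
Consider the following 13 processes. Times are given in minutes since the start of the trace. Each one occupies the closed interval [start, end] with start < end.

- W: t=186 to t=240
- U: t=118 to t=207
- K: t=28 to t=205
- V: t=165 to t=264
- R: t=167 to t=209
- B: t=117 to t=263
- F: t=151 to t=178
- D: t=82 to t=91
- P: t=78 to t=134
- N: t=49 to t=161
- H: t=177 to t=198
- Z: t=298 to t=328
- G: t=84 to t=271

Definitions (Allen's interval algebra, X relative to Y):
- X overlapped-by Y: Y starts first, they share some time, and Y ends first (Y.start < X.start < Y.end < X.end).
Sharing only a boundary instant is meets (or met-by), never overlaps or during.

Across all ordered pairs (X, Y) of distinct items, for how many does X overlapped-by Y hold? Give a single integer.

Checking all 156 ordered pairs for relation 'overlapped-by'; matching pairs in alphabetical order:
(B, K): B overlapped-by K ✓
(B, N): B overlapped-by N ✓
(B, P): B overlapped-by P ✓
(F, N): F overlapped-by N ✓
(G, D): G overlapped-by D ✓
(G, K): G overlapped-by K ✓
(G, N): G overlapped-by N ✓
(G, P): G overlapped-by P ✓
(H, F): H overlapped-by F ✓
(R, F): R overlapped-by F ✓
(R, K): R overlapped-by K ✓
(R, U): R overlapped-by U ✓
(U, K): U overlapped-by K ✓
(U, N): U overlapped-by N ✓
(U, P): U overlapped-by P ✓
(V, B): V overlapped-by B ✓
(V, F): V overlapped-by F ✓
(V, K): V overlapped-by K ✓
(V, U): V overlapped-by U ✓
(W, H): W overlapped-by H ✓
(W, K): W overlapped-by K ✓
(W, R): W overlapped-by R ✓
(W, U): W overlapped-by U ✓
Count: 23.

23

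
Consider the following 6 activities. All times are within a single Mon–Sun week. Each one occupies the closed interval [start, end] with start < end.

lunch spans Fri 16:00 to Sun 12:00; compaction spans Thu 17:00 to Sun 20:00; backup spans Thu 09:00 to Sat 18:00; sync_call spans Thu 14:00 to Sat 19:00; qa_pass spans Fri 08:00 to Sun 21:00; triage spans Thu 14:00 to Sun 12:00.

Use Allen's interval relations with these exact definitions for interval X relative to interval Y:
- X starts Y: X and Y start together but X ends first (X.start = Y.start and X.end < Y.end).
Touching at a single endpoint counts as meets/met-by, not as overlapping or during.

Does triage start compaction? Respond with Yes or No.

No

triage = [Thu 14:00, Sun 12:00], compaction = [Thu 17:00, Sun 20:00].
Actual relation of triage to compaction: overlaps.
Asked whether 'starts' holds → No.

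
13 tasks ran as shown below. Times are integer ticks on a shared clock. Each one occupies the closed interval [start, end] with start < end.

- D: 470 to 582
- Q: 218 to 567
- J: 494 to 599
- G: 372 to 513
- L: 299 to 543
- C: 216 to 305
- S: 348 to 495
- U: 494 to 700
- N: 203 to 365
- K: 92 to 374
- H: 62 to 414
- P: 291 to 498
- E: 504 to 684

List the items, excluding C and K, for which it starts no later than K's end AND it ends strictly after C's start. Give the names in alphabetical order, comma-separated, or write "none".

Conditions: its start is no later than K's end (X.start <= 374) AND its end is strictly after C's start (X.end > 216).
D: start 470 <= 374? ✗; end 582 > 216? ✓ → no.
E: start 504 <= 374? ✗; end 684 > 216? ✓ → no.
G: start 372 <= 374? ✓; end 513 > 216? ✓ → yes.
H: start 62 <= 374? ✓; end 414 > 216? ✓ → yes.
J: start 494 <= 374? ✗; end 599 > 216? ✓ → no.
L: start 299 <= 374? ✓; end 543 > 216? ✓ → yes.
N: start 203 <= 374? ✓; end 365 > 216? ✓ → yes.
P: start 291 <= 374? ✓; end 498 > 216? ✓ → yes.
Q: start 218 <= 374? ✓; end 567 > 216? ✓ → yes.
S: start 348 <= 374? ✓; end 495 > 216? ✓ → yes.
U: start 494 <= 374? ✗; end 700 > 216? ✓ → no.
Result: G, H, L, N, P, Q, S.

G, H, L, N, P, Q, S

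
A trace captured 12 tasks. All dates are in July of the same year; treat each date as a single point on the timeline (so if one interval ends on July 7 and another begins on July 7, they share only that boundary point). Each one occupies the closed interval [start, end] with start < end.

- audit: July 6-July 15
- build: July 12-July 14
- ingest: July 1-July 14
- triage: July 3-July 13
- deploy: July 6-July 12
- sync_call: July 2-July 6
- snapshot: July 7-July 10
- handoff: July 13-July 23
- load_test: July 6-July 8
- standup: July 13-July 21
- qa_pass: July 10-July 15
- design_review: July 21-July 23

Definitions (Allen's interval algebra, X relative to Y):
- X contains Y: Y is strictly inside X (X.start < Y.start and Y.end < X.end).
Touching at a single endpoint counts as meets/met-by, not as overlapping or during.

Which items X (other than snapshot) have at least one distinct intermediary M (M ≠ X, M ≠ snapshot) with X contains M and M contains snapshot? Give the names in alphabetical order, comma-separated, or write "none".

ingest, triage

Target snapshot = [July 7, July 10].
Intermediaries M with M contains snapshot: audit, deploy, ingest, triage.
Via audit — items with X contains audit: none.
Via deploy — items with X contains deploy: ingest, triage.
Via ingest — items with X contains ingest: none.
Via triage — items with X contains triage: ingest.
Union: ingest, triage.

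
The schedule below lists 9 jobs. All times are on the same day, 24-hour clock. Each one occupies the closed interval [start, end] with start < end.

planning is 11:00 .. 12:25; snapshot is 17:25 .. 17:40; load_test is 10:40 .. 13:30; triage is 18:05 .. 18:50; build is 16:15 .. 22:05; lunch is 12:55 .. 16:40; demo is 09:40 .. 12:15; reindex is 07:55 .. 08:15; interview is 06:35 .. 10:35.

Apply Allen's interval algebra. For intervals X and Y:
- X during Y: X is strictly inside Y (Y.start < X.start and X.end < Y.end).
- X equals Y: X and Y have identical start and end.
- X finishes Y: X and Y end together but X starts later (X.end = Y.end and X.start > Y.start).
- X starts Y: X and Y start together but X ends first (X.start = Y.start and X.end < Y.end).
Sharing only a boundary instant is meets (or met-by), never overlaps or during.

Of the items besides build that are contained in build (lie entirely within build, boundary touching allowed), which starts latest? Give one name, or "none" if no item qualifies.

triage

Target build = [16:15, 22:05].
demo [09:40, 12:15] → before → excluded.
interview [06:35, 10:35] → before → excluded.
load_test [10:40, 13:30] → before → excluded.
lunch [12:55, 16:40] → overlaps → excluded.
planning [11:00, 12:25] → before → excluded.
reindex [07:55, 08:15] → before → excluded.
snapshot [17:25, 17:40] → during → candidate.
triage [18:05, 18:50] → during → candidate.
Among candidates, latest start is 18:05 → triage.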